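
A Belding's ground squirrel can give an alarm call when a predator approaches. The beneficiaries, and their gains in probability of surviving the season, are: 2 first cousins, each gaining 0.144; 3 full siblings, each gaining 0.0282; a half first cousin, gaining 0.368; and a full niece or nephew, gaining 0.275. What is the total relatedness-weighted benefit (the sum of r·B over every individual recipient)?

r to a first cousin = 1/8 (first cousins share one grandparent pair — two paths of length 4: r = 2·(1/2)^4 = 1/8).
r to a full sibling = 1/2 (full sibs share both parents — two paths of length 2: r = 2·(1/2)^2 = 1/2).
r to a half first cousin = 0.0625 (half first cousins share one grandparent — one path of length 4: r = (1/2)^4 = 1/16).
r to a full niece or nephew = 1/4 (full aunt/uncle↔niece/nephew: two paths of length 3 through the shared grandparent pair: r = 2·(1/2)^3 = 1/4).
Summing one r·B term per recipient: 2·0.125·0.144 + 3·0.5·0.0282 + 1·0.0625·0.368 + 1·0.25·0.275 = 0.17005.

0.17005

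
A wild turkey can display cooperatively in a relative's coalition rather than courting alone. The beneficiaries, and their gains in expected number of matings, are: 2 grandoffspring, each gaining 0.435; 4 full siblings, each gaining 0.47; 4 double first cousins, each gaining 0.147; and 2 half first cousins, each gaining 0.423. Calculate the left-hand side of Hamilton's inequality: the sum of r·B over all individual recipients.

1.357375

r to a grandoffspring = 0.25 (two parent–offspring links: r = (1/2)^2 = 1/4).
r to a full sibling = 0.5 (full sibs share both parents — two paths of length 2: r = 2·(1/2)^2 = 1/2).
r to a double first cousin = 0.25 (double first cousins share both grandparent pairs — four paths of length 4: r = 4·(1/2)^4 = 1/4).
r to a half first cousin = 1/16 (half first cousins share one grandparent — one path of length 4: r = (1/2)^4 = 1/16).
Summing one r·B term per recipient: 2·0.25·0.435 + 4·0.5·0.47 + 4·0.25·0.147 + 2·0.0625·0.423 = 1.357375.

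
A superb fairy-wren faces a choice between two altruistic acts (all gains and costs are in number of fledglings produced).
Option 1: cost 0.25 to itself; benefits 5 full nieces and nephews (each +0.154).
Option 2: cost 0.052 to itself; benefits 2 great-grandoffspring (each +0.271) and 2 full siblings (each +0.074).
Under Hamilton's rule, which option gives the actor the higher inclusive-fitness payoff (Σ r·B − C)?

Option 1: r to a full niece or nephew = 0.25.
Option 1: Σ r·B − C = (5·0.25·0.154) − 0.25 = -0.0575.
Option 2: r to a great-grandoffspring = 0.125.
Option 2: r to a full sibling = 0.5.
Option 2: Σ r·B − C = (2·0.125·0.271 + 2·0.5·0.074) − 0.052 = 0.08975.
Option 2 has the higher net inclusive-fitness payoff.

Option 2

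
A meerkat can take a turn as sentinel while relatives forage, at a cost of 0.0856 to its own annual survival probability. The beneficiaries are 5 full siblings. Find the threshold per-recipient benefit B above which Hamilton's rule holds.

0.0342

r to a full sibling = 0.5 (full sibs share both parents — two paths of length 2: r = 2·(1/2)^2 = 1/2).
Hamilton's rule with n recipients of equal r: n·r·B > C, so B > C/(n·r) = 0.0856/(5·0.5) = 0.0342.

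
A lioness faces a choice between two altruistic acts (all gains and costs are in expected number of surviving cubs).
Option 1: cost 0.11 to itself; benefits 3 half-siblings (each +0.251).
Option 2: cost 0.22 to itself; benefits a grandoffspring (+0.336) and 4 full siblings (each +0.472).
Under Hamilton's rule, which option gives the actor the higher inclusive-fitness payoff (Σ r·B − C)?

Option 1: r to a half-sibling = 0.25.
Option 1: Σ r·B − C = (3·0.25·0.251) − 0.11 = 0.07825.
Option 2: r to a grandoffspring = 0.25.
Option 2: r to a full sibling = 0.5.
Option 2: Σ r·B − C = (1·0.25·0.336 + 4·0.5·0.472) − 0.22 = 0.808.
Option 2 has the higher net inclusive-fitness payoff.

Option 2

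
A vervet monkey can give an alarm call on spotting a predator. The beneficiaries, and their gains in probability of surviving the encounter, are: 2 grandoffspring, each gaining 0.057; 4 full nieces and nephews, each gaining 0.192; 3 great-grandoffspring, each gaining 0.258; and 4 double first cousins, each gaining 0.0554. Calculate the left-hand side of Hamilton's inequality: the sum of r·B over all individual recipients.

r to a grandoffspring = 0.25 (two parent–offspring links: r = (1/2)^2 = 1/4).
r to a full niece or nephew = 0.25 (full aunt/uncle↔niece/nephew: two paths of length 3 through the shared grandparent pair: r = 2·(1/2)^3 = 1/4).
r to a great-grandoffspring = 1/8 (three parent–offspring links: r = (1/2)^3 = 1/8).
r to a double first cousin = 1/4 (double first cousins share both grandparent pairs — four paths of length 4: r = 4·(1/2)^4 = 1/4).
Summing one r·B term per recipient: 2·0.25·0.057 + 4·0.25·0.192 + 3·0.125·0.258 + 4·0.25·0.0554 = 0.37265.

0.37265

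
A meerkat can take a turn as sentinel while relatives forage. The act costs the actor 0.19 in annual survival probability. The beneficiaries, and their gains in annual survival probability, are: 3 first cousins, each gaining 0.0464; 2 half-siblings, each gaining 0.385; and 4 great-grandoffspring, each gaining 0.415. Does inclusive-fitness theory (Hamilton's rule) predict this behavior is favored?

Yes

Hamilton's rule: the trait is favored when the sum of r·B over every recipient exceeds the actor's cost C.
r to a first cousin = 1/8 (first cousins share one grandparent pair — two paths of length 4: r = 2·(1/2)^4 = 1/8).
r to a half-sibling = 1/4 (half-sibs share one parent — one path of length 2: r = (1/2)^2 = 1/4).
r to a great-grandoffspring = 0.125 (three parent–offspring links: r = (1/2)^3 = 1/8).
Summing one r·B term per recipient: 3·0.125·0.0464 + 2·0.25·0.385 + 4·0.125·0.415 = 0.4174.
0.4174 > 0.19: the indirect benefit exceeds the cost.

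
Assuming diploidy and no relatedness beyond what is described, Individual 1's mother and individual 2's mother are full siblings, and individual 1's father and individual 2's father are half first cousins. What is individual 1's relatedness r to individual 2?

Relatedness sums over independent paths through distinct common ancestors.
Individual 1 and individual 2 are related in two ways: first cousins through their mothers (r = 1/8) and half second cousins through their fathers (r = 1/64).
r = 1/8 + 1/64 = 0.140625.

0.140625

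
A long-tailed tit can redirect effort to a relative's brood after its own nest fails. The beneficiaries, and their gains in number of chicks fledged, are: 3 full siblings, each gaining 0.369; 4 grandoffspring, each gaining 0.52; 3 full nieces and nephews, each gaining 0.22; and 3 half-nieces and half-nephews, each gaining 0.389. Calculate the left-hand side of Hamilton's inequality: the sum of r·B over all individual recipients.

1.384375

r to a full sibling = 0.5 (full sibs share both parents — two paths of length 2: r = 2·(1/2)^2 = 1/2).
r to a grandoffspring = 1/4 (two parent–offspring links: r = (1/2)^2 = 1/4).
r to a full niece or nephew = 0.25 (full aunt/uncle↔niece/nephew: two paths of length 3 through the shared grandparent pair: r = 2·(1/2)^3 = 1/4).
r to a half-niece or half-nephew = 1/8 (half-aunt/uncle↔niece/nephew: one path of length 3: r = (1/2)^3 = 1/8).
Summing one r·B term per recipient: 3·0.5·0.369 + 4·0.25·0.52 + 3·0.25·0.22 + 3·0.125·0.389 = 1.384375.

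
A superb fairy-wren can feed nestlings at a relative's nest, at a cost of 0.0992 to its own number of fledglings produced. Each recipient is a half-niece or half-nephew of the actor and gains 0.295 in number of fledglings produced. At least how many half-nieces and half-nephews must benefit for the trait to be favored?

r to a half-niece or half-nephew = 1/8 (half-aunt/uncle↔niece/nephew: one path of length 3: r = (1/2)^3 = 1/8).
Hamilton's rule: n·r·B > C  ⇒  n > C/(r·B) = 0.0992/(0.125·0.295) = 2.69.
The smallest integer exceeding 2.69 is 3.

3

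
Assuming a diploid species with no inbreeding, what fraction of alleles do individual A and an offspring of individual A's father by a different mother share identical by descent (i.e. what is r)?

0.25

Each parent–offspring link contributes a factor of 1/2, and independent paths through distinct common ancestors add.
Half-sibs share one parent — one path of length 2: r = (1/2)^2 = 1/4.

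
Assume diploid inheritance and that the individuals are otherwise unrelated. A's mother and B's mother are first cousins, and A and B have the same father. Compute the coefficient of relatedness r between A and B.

Independent pedigree routes through distinct common ancestors add.
A and B are related in two ways: second cousins through their mothers (r = 1/32) and half-sibs through their shared father (r = 1/4).
r = 1/32 + 1/4 = 9/32 = 0.28125.

0.28125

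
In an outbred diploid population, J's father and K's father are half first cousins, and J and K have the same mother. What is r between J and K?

With two independent routes of shared ancestry, r is the sum of the two contributions.
J and K are related in two ways: half second cousins through their fathers (r = 1/64) and half-sibs through their shared mother (r = 1/4).
r = 1/64 + 1/4 = 17/64 = 0.265625.

0.265625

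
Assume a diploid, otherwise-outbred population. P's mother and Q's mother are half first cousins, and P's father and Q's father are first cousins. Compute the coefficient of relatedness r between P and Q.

With two independent routes of shared ancestry, r is the sum of the two contributions.
P and Q are related in two ways: half second cousins through their mothers (r = 1/64) and second cousins through their fathers (r = 1/32).
r = 1/64 + 1/32 = 0.046875.

0.046875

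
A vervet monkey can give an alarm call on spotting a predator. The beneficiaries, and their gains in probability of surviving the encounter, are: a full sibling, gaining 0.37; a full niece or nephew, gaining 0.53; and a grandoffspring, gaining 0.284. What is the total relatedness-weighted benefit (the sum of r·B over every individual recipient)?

0.3885

r to a full sibling = 0.5 (full sibs share both parents — two paths of length 2: r = 2·(1/2)^2 = 1/2).
r to a full niece or nephew = 0.25 (full aunt/uncle↔niece/nephew: two paths of length 3 through the shared grandparent pair: r = 2·(1/2)^3 = 1/4).
r to a grandoffspring = 1/4 (two parent–offspring links: r = (1/2)^2 = 1/4).
Summing one r·B term per recipient: 1·0.5·0.37 + 1·0.25·0.53 + 1·0.25·0.284 = 0.3885.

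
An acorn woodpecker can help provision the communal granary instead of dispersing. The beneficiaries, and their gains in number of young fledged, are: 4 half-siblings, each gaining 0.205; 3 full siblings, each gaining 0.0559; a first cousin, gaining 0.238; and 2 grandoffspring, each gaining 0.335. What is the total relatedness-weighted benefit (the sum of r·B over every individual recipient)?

r to a half-sibling = 0.25 (half-sibs share one parent — one path of length 2: r = (1/2)^2 = 1/4).
r to a full sibling = 1/2 (full sibs share both parents — two paths of length 2: r = 2·(1/2)^2 = 1/2).
r to a first cousin = 0.125 (first cousins share one grandparent pair — two paths of length 4: r = 2·(1/2)^4 = 1/8).
r to a grandoffspring = 0.25 (two parent–offspring links: r = (1/2)^2 = 1/4).
Summing one r·B term per recipient: 4·0.25·0.205 + 3·0.5·0.0559 + 1·0.125·0.238 + 2·0.25·0.335 = 0.4861.

0.4861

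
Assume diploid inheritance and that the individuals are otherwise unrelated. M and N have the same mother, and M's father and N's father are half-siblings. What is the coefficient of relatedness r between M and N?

Independent pedigree routes through distinct common ancestors add.
M and N are related in two ways: half-sibs through their shared mother (r = 1/4) and half first cousins through their fathers (r = 1/16).
r = 1/4 + 1/16 = 5/16 = 0.3125.

0.3125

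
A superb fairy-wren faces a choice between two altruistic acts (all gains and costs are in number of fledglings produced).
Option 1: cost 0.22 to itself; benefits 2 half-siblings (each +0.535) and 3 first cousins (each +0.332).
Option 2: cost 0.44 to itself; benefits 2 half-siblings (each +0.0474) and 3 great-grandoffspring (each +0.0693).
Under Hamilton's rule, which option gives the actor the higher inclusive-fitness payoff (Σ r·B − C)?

Option 1: r to a half-sibling = 0.25.
Option 1: r to a first cousin = 0.125.
Option 1: Σ r·B − C = (2·0.25·0.535 + 3·0.125·0.332) − 0.22 = 0.172.
Option 2: r to a half-sibling = 0.25.
Option 2: r to a great-grandoffspring = 0.125.
Option 2: Σ r·B − C = (2·0.25·0.0474 + 3·0.125·0.0693) − 0.44 = -0.3903125.
Option 1 has the higher net inclusive-fitness payoff.

Option 1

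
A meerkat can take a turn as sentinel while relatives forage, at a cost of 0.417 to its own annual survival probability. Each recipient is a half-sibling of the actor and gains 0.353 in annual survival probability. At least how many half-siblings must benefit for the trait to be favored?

r to a half-sibling = 1/4 (half-sibs share one parent — one path of length 2: r = (1/2)^2 = 1/4).
Hamilton's rule: n·r·B > C  ⇒  n > C/(r·B) = 0.417/(0.25·0.353) = 4.725.
The smallest integer exceeding 4.725 is 5.

5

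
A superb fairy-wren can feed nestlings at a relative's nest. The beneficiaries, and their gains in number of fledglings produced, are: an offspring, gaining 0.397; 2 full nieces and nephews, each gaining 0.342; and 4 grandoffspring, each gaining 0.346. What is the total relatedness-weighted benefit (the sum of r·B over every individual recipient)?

0.7155

r to an offspring = 1/2 (one parent–offspring link: r = (1/2)^1 = 1/2).
r to a full niece or nephew = 0.25 (full aunt/uncle↔niece/nephew: two paths of length 3 through the shared grandparent pair: r = 2·(1/2)^3 = 1/4).
r to a grandoffspring = 1/4 (two parent–offspring links: r = (1/2)^2 = 1/4).
Summing one r·B term per recipient: 1·0.5·0.397 + 2·0.25·0.342 + 4·0.25·0.346 = 0.7155.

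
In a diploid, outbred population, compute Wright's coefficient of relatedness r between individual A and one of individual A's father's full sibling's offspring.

Each parent–offspring link contributes a factor of 1/2, and independent paths through distinct common ancestors add.
First cousins share one grandparent pair — two paths of length 4: r = 2·(1/2)^4 = 1/8.

0.125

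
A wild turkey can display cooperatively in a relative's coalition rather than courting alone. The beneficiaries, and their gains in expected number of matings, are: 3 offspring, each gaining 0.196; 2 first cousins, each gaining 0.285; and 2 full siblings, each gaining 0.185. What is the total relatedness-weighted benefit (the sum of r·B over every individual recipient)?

0.55025

r to an offspring = 1/2 (one parent–offspring link: r = (1/2)^1 = 1/2).
r to a first cousin = 1/8 (first cousins share one grandparent pair — two paths of length 4: r = 2·(1/2)^4 = 1/8).
r to a full sibling = 1/2 (full sibs share both parents — two paths of length 2: r = 2·(1/2)^2 = 1/2).
Summing one r·B term per recipient: 3·0.5·0.196 + 2·0.125·0.285 + 2·0.5·0.185 = 0.55025.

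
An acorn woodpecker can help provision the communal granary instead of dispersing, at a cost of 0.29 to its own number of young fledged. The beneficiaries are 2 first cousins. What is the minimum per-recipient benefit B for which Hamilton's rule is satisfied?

r to a first cousin = 0.125 (first cousins share one grandparent pair — two paths of length 4: r = 2·(1/2)^4 = 1/8).
Hamilton's rule with n recipients of equal r: n·r·B > C, so B > C/(n·r) = 0.29/(2·0.125) = 1.16.

1.16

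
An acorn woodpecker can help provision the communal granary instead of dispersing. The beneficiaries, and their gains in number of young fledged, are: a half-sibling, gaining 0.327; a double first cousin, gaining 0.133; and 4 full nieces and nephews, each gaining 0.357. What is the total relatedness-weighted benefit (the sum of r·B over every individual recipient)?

0.472

r to a half-sibling = 0.25 (half-sibs share one parent — one path of length 2: r = (1/2)^2 = 1/4).
r to a double first cousin = 0.25 (double first cousins share both grandparent pairs — four paths of length 4: r = 4·(1/2)^4 = 1/4).
r to a full niece or nephew = 1/4 (full aunt/uncle↔niece/nephew: two paths of length 3 through the shared grandparent pair: r = 2·(1/2)^3 = 1/4).
Summing one r·B term per recipient: 1·0.25·0.327 + 1·0.25·0.133 + 4·0.25·0.357 = 0.472.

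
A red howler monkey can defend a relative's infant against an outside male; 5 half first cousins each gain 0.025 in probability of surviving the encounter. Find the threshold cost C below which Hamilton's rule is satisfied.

0.0078125

r to a half first cousin = 1/16 (half first cousins share one grandparent — one path of length 4: r = (1/2)^4 = 1/16).
Hamilton's rule: n·r·B > C, so the trait is favored while C < n·r·B = 5·0.0625·0.025 = 0.0078125.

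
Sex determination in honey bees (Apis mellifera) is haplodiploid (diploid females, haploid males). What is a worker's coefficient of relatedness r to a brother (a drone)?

Her haploid brother carries none of their father's genes and a random half of their mother's genome; that half matches the maternal half of her own genome with probability 1/2: r = 1/2 · 1/2 = 1/4.

0.25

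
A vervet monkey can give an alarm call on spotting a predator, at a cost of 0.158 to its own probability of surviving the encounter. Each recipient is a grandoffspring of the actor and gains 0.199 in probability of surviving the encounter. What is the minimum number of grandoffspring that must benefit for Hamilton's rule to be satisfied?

4

r to a grandoffspring = 0.25 (two parent–offspring links: r = (1/2)^2 = 1/4).
Hamilton's rule: n·r·B > C  ⇒  n > C/(r·B) = 0.158/(0.25·0.199) = 3.176.
The smallest integer exceeding 3.176 is 4.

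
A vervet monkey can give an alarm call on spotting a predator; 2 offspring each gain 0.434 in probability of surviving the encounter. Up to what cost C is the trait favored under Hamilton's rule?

r to an offspring = 1/2 (one parent–offspring link: r = (1/2)^1 = 1/2).
Hamilton's rule: n·r·B > C, so the trait is favored while C < n·r·B = 2·0.5·0.434 = 0.434.

0.434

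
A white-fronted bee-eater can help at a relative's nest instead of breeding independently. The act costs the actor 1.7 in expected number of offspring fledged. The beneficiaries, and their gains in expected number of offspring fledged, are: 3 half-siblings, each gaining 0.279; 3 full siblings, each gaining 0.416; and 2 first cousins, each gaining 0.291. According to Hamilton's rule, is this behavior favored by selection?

No

Hamilton's rule: the trait is favored when the sum of r·B over every recipient exceeds the actor's cost C.
r to a half-sibling = 1/4 (half-sibs share one parent — one path of length 2: r = (1/2)^2 = 1/4).
r to a full sibling = 1/2 (full sibs share both parents — two paths of length 2: r = 2·(1/2)^2 = 1/2).
r to a first cousin = 0.125 (first cousins share one grandparent pair — two paths of length 4: r = 2·(1/2)^4 = 1/8).
Summing one r·B term per recipient: 3·0.25·0.279 + 3·0.5·0.416 + 2·0.125·0.291 = 0.906.
0.906 < 1.7: the indirect benefit is less than the cost.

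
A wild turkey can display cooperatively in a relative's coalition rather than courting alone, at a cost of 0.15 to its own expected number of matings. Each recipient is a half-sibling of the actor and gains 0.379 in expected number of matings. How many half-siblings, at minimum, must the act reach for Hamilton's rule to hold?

2

r to a half-sibling = 1/4 (half-sibs share one parent — one path of length 2: r = (1/2)^2 = 1/4).
Hamilton's rule: n·r·B > C  ⇒  n > C/(r·B) = 0.15/(0.25·0.379) = 1.583.
The smallest integer exceeding 1.583 is 2.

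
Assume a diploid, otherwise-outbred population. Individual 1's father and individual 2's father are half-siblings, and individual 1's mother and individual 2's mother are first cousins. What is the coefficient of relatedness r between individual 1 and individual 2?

Independent pedigree routes through distinct common ancestors add.
Individual 1 and individual 2 are related in two ways: half first cousins through their fathers (r = 1/16) and second cousins through their mothers (r = 1/32).
r = 1/16 + 1/32 = 3/32 = 0.09375.

0.09375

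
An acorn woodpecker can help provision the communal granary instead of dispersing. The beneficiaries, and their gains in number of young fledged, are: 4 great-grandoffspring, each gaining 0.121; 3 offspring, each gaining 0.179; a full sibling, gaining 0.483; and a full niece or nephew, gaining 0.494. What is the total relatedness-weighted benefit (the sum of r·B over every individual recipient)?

0.694

r to a great-grandoffspring = 0.125 (three parent–offspring links: r = (1/2)^3 = 1/8).
r to an offspring = 1/2 (one parent–offspring link: r = (1/2)^1 = 1/2).
r to a full sibling = 0.5 (full sibs share both parents — two paths of length 2: r = 2·(1/2)^2 = 1/2).
r to a full niece or nephew = 1/4 (full aunt/uncle↔niece/nephew: two paths of length 3 through the shared grandparent pair: r = 2·(1/2)^3 = 1/4).
Summing one r·B term per recipient: 4·0.125·0.121 + 3·0.5·0.179 + 1·0.5·0.483 + 1·0.25·0.494 = 0.694.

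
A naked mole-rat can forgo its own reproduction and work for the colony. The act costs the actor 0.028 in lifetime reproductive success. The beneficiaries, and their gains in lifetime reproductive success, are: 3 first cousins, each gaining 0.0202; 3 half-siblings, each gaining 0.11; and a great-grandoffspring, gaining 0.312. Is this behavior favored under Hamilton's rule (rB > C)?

Yes

Hamilton's rule: the trait is favored when the sum of r·B over every recipient exceeds the actor's cost C.
r to a first cousin = 1/8 (first cousins share one grandparent pair — two paths of length 4: r = 2·(1/2)^4 = 1/8).
r to a half-sibling = 1/4 (half-sibs share one parent — one path of length 2: r = (1/2)^2 = 1/4).
r to a great-grandoffspring = 0.125 (three parent–offspring links: r = (1/2)^3 = 1/8).
Summing one r·B term per recipient: 3·0.125·0.0202 + 3·0.25·0.11 + 1·0.125·0.312 = 0.129075.
0.129075 > 0.028: the indirect benefit exceeds the cost.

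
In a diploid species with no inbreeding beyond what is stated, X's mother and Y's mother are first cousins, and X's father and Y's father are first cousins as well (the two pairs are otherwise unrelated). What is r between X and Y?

0.0625

Relatedness sums over independent paths through distinct common ancestors.
X and Y are related in two ways: second cousins through their mothers (r = 1/32) and second cousins through their fathers (r = 1/32).
r = 1/32 + 1/32 = 0.0625.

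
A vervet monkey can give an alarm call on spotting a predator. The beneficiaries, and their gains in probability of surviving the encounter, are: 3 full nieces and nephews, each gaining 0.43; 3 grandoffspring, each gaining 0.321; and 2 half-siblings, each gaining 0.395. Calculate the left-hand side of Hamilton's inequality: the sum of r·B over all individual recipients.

0.76075

r to a full niece or nephew = 0.25 (full aunt/uncle↔niece/nephew: two paths of length 3 through the shared grandparent pair: r = 2·(1/2)^3 = 1/4).
r to a grandoffspring = 0.25 (two parent–offspring links: r = (1/2)^2 = 1/4).
r to a half-sibling = 0.25 (half-sibs share one parent — one path of length 2: r = (1/2)^2 = 1/4).
Summing one r·B term per recipient: 3·0.25·0.43 + 3·0.25·0.321 + 2·0.25·0.395 = 0.76075.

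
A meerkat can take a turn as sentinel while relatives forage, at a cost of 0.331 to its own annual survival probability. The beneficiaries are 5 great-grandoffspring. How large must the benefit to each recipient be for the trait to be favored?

0.5296

r to a great-grandoffspring = 0.125 (three parent–offspring links: r = (1/2)^3 = 1/8).
Hamilton's rule with n recipients of equal r: n·r·B > C, so B > C/(n·r) = 0.331/(5·0.125) = 0.5296.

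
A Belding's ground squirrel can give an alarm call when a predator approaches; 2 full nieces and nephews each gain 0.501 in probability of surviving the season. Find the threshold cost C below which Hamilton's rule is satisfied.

0.2505

r to a full niece or nephew = 1/4 (full aunt/uncle↔niece/nephew: two paths of length 3 through the shared grandparent pair: r = 2·(1/2)^3 = 1/4).
Hamilton's rule: n·r·B > C, so the trait is favored while C < n·r·B = 2·0.25·0.501 = 0.2505.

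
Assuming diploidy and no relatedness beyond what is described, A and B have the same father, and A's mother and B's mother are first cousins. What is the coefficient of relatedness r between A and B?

Wright's path rule: contributions from independent ancestry routes add.
A and B are related in two ways: half-sibs through their shared father (r = 1/4) and second cousins through their mothers (r = 1/32).
r = 1/4 + 1/32 = 0.28125.

0.28125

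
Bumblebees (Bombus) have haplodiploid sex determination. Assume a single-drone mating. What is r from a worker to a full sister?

0.75

Haplodiploid full sisters inherit their father's entire haploid genome identically (contributing 1/2) and on average half of their mother's contribution (1/2 · 1/2 = 1/4); r = 1/2 + 1/4 = 3/4.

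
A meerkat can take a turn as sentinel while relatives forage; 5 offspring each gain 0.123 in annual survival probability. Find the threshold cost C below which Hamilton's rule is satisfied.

r to an offspring = 1/2 (one parent–offspring link: r = (1/2)^1 = 1/2).
Hamilton's rule: n·r·B > C, so the trait is favored while C < n·r·B = 5·0.5·0.123 = 0.3075.

0.3075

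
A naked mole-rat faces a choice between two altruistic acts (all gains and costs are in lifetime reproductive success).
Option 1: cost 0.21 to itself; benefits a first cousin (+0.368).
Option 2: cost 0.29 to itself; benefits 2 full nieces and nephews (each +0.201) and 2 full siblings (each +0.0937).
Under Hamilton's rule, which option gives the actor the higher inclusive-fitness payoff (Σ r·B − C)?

Option 2

Option 1: r to a first cousin = 0.125.
Option 1: Σ r·B − C = (1·0.125·0.368) − 0.21 = -0.164.
Option 2: r to a full niece or nephew = 0.25.
Option 2: r to a full sibling = 0.5.
Option 2: Σ r·B − C = (2·0.25·0.201 + 2·0.5·0.0937) − 0.29 = -0.0958.
Option 2 has the higher net inclusive-fitness payoff.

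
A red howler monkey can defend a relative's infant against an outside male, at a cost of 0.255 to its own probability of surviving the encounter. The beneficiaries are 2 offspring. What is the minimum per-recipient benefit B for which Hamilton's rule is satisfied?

0.255

r to an offspring = 0.5 (one parent–offspring link: r = (1/2)^1 = 1/2).
Hamilton's rule with n recipients of equal r: n·r·B > C, so B > C/(n·r) = 0.255/(2·0.5) = 0.255.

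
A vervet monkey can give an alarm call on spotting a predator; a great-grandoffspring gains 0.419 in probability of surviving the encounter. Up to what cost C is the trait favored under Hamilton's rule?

r to a great-grandoffspring = 0.125 (three parent–offspring links: r = (1/2)^3 = 1/8).
Hamilton's rule: n·r·B > C, so the trait is favored while C < n·r·B = 1·0.125·0.419 = 0.052375.

0.052375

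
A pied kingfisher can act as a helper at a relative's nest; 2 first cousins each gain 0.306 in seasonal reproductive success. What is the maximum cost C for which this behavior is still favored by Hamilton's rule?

r to a first cousin = 1/8 (first cousins share one grandparent pair — two paths of length 4: r = 2·(1/2)^4 = 1/8).
Hamilton's rule: n·r·B > C, so the trait is favored while C < n·r·B = 2·0.125·0.306 = 0.0765.

0.0765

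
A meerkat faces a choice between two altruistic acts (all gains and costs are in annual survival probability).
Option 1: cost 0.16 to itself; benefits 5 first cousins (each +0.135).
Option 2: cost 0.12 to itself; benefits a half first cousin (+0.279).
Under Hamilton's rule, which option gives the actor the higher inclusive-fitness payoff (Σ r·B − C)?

Option 1: r to a first cousin = 0.125.
Option 1: Σ r·B − C = (5·0.125·0.135) − 0.16 = -0.075625.
Option 2: r to a half first cousin = 0.0625.
Option 2: Σ r·B − C = (1·0.0625·0.279) − 0.12 = -0.1025625.
Option 1 has the higher net inclusive-fitness payoff.

Option 1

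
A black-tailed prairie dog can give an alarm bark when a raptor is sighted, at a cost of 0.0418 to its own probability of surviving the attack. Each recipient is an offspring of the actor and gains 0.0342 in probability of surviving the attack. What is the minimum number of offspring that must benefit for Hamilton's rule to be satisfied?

3

r to an offspring = 1/2 (one parent–offspring link: r = (1/2)^1 = 1/2).
Hamilton's rule: n·r·B > C  ⇒  n > C/(r·B) = 0.0418/(0.5·0.0342) = 2.444.
The smallest integer exceeding 2.444 is 3.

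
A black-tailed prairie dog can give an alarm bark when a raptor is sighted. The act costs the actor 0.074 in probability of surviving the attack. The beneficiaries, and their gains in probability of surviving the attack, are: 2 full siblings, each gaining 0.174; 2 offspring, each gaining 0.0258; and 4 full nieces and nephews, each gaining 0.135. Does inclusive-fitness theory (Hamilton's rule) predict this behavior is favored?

Yes

Hamilton's rule: the trait is favored when the sum of r·B over every recipient exceeds the actor's cost C.
r to a full sibling = 0.5 (full sibs share both parents — two paths of length 2: r = 2·(1/2)^2 = 1/2).
r to an offspring = 1/2 (one parent–offspring link: r = (1/2)^1 = 1/2).
r to a full niece or nephew = 1/4 (full aunt/uncle↔niece/nephew: two paths of length 3 through the shared grandparent pair: r = 2·(1/2)^3 = 1/4).
Summing one r·B term per recipient: 2·0.5·0.174 + 2·0.5·0.0258 + 4·0.25·0.135 = 0.3348.
0.3348 > 0.074: the indirect benefit exceeds the cost.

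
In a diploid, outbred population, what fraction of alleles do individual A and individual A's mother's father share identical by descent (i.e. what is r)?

Each parent–offspring link contributes a factor of 1/2, and independent paths through distinct common ancestors add.
Two parent–offspring links: r = (1/2)^2 = 1/4.

0.25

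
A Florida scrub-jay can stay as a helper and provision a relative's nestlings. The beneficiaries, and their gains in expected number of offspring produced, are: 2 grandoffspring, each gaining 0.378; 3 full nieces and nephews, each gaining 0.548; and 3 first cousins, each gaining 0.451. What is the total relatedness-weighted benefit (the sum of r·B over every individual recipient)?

r to a grandoffspring = 0.25 (two parent–offspring links: r = (1/2)^2 = 1/4).
r to a full niece or nephew = 1/4 (full aunt/uncle↔niece/nephew: two paths of length 3 through the shared grandparent pair: r = 2·(1/2)^3 = 1/4).
r to a first cousin = 0.125 (first cousins share one grandparent pair — two paths of length 4: r = 2·(1/2)^4 = 1/8).
Summing one r·B term per recipient: 2·0.25·0.378 + 3·0.25·0.548 + 3·0.125·0.451 = 0.769125.

0.769125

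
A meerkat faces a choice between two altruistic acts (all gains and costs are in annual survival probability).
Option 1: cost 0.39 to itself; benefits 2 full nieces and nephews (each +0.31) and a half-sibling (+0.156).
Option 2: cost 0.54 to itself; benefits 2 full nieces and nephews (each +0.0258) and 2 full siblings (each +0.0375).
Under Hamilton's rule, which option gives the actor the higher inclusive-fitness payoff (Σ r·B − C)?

Option 1

Option 1: r to a full niece or nephew = 0.25.
Option 1: r to a half-sibling = 0.25.
Option 1: Σ r·B − C = (2·0.25·0.31 + 1·0.25·0.156) − 0.39 = -0.196.
Option 2: r to a full niece or nephew = 0.25.
Option 2: r to a full sibling = 0.5.
Option 2: Σ r·B − C = (2·0.25·0.0258 + 2·0.5·0.0375) − 0.54 = -0.4896.
Option 1 has the higher net inclusive-fitness payoff.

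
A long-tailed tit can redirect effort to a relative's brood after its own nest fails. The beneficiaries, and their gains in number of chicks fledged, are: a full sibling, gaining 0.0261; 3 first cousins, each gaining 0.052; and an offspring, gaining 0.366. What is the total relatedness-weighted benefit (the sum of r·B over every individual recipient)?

0.21555

r to a full sibling = 1/2 (full sibs share both parents — two paths of length 2: r = 2·(1/2)^2 = 1/2).
r to a first cousin = 1/8 (first cousins share one grandparent pair — two paths of length 4: r = 2·(1/2)^4 = 1/8).
r to an offspring = 1/2 (one parent–offspring link: r = (1/2)^1 = 1/2).
Summing one r·B term per recipient: 1·0.5·0.0261 + 3·0.125·0.052 + 1·0.5·0.366 = 0.21555.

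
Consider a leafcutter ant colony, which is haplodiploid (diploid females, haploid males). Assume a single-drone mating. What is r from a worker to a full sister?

Haplodiploid full sisters inherit their father's entire haploid genome identically (contributing 1/2) and on average half of their mother's contribution (1/2 · 1/2 = 1/4); r = 1/2 + 1/4 = 3/4.

0.75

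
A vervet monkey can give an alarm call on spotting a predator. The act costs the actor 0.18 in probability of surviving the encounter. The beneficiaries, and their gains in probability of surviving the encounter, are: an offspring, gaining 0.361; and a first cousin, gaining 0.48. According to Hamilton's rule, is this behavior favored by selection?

Hamilton's rule: the trait is favored when the sum of r·B over every recipient exceeds the actor's cost C.
r to an offspring = 1/2 (one parent–offspring link: r = (1/2)^1 = 1/2).
r to a first cousin = 1/8 (first cousins share one grandparent pair — two paths of length 4: r = 2·(1/2)^4 = 1/8).
Summing one r·B term per recipient: 1·0.5·0.361 + 1·0.125·0.48 = 0.2405.
0.2405 > 0.18: the indirect benefit exceeds the cost.

Yes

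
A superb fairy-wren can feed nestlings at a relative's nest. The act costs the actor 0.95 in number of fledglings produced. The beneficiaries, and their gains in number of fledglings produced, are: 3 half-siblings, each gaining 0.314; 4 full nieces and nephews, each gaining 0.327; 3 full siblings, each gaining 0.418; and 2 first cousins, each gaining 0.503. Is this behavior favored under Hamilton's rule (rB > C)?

Hamilton's rule: the trait is favored when the sum of r·B over every recipient exceeds the actor's cost C.
r to a half-sibling = 1/4 (half-sibs share one parent — one path of length 2: r = (1/2)^2 = 1/4).
r to a full niece or nephew = 1/4 (full aunt/uncle↔niece/nephew: two paths of length 3 through the shared grandparent pair: r = 2·(1/2)^3 = 1/4).
r to a full sibling = 0.5 (full sibs share both parents — two paths of length 2: r = 2·(1/2)^2 = 1/2).
r to a first cousin = 1/8 (first cousins share one grandparent pair — two paths of length 4: r = 2·(1/2)^4 = 1/8).
Summing one r·B term per recipient: 3·0.25·0.314 + 4·0.25·0.327 + 3·0.5·0.418 + 2·0.125·0.503 = 1.31525.
1.31525 > 0.95: the indirect benefit exceeds the cost.

Yes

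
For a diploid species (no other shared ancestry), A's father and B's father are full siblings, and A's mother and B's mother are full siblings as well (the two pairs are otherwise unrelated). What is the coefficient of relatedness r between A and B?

0.25

With two independent routes of shared ancestry, r is the sum of the two contributions.
A and B are related in two ways: first cousins through their fathers (r = 1/8) and first cousins through their mothers (r = 1/8) — i.e. double first cousins.
r = 1/8 + 1/8 = 1/4 = 0.25.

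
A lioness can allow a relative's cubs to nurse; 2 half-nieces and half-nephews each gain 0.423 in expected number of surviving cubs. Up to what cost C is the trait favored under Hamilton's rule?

r to a half-niece or half-nephew = 0.125 (half-aunt/uncle↔niece/nephew: one path of length 3: r = (1/2)^3 = 1/8).
Hamilton's rule: n·r·B > C, so the trait is favored while C < n·r·B = 2·0.125·0.423 = 0.10575.

0.10575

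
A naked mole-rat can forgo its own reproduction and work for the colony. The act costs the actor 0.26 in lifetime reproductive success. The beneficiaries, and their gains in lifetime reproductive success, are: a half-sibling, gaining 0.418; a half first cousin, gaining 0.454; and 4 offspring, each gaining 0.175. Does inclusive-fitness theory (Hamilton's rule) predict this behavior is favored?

Hamilton's rule: the trait is favored when the sum of r·B over every recipient exceeds the actor's cost C.
r to a half-sibling = 0.25 (half-sibs share one parent — one path of length 2: r = (1/2)^2 = 1/4).
r to a half first cousin = 1/16 (half first cousins share one grandparent — one path of length 4: r = (1/2)^4 = 1/16).
r to an offspring = 0.5 (one parent–offspring link: r = (1/2)^1 = 1/2).
Summing one r·B term per recipient: 1·0.25·0.418 + 1·0.0625·0.454 + 4·0.5·0.175 = 0.482875.
0.482875 > 0.26: the indirect benefit exceeds the cost.

Yes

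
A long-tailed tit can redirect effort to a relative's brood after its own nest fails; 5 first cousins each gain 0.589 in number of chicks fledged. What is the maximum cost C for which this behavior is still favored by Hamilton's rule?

0.368125

r to a first cousin = 0.125 (first cousins share one grandparent pair — two paths of length 4: r = 2·(1/2)^4 = 1/8).
Hamilton's rule: n·r·B > C, so the trait is favored while C < n·r·B = 5·0.125·0.589 = 0.368125.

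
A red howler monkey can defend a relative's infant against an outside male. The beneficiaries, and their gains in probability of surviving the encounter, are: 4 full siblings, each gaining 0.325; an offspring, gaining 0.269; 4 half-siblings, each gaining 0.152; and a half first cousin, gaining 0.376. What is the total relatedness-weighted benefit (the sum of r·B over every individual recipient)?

r to a full sibling = 0.5 (full sibs share both parents — two paths of length 2: r = 2·(1/2)^2 = 1/2).
r to an offspring = 0.5 (one parent–offspring link: r = (1/2)^1 = 1/2).
r to a half-sibling = 1/4 (half-sibs share one parent — one path of length 2: r = (1/2)^2 = 1/4).
r to a half first cousin = 0.0625 (half first cousins share one grandparent — one path of length 4: r = (1/2)^4 = 1/16).
Summing one r·B term per recipient: 4·0.5·0.325 + 1·0.5·0.269 + 4·0.25·0.152 + 1·0.0625·0.376 = 0.96.

0.96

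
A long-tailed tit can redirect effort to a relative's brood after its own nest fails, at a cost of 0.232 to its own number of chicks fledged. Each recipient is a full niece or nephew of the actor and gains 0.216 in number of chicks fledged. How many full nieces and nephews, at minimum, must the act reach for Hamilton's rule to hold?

5

r to a full niece or nephew = 0.25 (full aunt/uncle↔niece/nephew: two paths of length 3 through the shared grandparent pair: r = 2·(1/2)^3 = 1/4).
Hamilton's rule: n·r·B > C  ⇒  n > C/(r·B) = 0.232/(0.25·0.216) = 4.296.
The smallest integer exceeding 4.296 is 5.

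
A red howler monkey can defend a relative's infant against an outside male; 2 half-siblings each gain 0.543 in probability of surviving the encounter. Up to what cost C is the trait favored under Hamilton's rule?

0.2715

r to a half-sibling = 1/4 (half-sibs share one parent — one path of length 2: r = (1/2)^2 = 1/4).
Hamilton's rule: n·r·B > C, so the trait is favored while C < n·r·B = 2·0.25·0.543 = 0.2715.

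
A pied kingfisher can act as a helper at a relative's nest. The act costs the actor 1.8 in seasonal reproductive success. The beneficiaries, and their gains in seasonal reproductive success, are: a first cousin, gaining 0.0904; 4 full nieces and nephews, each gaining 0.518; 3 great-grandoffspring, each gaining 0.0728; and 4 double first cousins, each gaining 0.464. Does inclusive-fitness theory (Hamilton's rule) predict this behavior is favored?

No

Hamilton's rule: the trait is favored when the sum of r·B over every recipient exceeds the actor's cost C.
r to a first cousin = 0.125 (first cousins share one grandparent pair — two paths of length 4: r = 2·(1/2)^4 = 1/8).
r to a full niece or nephew = 0.25 (full aunt/uncle↔niece/nephew: two paths of length 3 through the shared grandparent pair: r = 2·(1/2)^3 = 1/4).
r to a great-grandoffspring = 1/8 (three parent–offspring links: r = (1/2)^3 = 1/8).
r to a double first cousin = 1/4 (double first cousins share both grandparent pairs — four paths of length 4: r = 4·(1/2)^4 = 1/4).
Summing one r·B term per recipient: 1·0.125·0.0904 + 4·0.25·0.518 + 3·0.125·0.0728 + 4·0.25·0.464 = 1.0206.
1.0206 < 1.8: the indirect benefit is less than the cost.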